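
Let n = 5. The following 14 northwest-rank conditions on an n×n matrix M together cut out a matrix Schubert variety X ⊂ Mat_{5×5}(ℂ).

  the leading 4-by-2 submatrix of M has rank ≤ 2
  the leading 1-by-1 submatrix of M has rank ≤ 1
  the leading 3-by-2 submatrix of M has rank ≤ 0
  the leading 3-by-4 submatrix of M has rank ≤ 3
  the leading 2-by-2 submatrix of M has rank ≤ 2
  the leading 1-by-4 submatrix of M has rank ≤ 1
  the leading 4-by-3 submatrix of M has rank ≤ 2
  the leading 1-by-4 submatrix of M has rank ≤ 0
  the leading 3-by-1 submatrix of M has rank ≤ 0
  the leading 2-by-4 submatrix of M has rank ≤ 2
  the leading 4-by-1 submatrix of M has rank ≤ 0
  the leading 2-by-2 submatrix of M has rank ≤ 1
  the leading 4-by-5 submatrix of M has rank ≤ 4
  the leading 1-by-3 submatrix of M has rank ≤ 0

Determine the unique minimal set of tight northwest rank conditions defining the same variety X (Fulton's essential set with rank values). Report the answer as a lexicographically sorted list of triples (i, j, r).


Recovering R(i,j) via the rank-extension bound from the 14 conditions:

  i=1: 0  0  0  0  1
  i=2: 0  0  1  1  2
  i=3: 0  0  1  2  3
  i=4: 0  1  2  3  4
  i=5: 1  2  3  4  5

reading off 1-entries of Δ²R: w = (5, 3, 4, 2, 1).

3 SE-corners of the 9-cell Rothe diagram give Ess(w):

[(1, 4, 0), (3, 2, 0), (4, 1, 0)]


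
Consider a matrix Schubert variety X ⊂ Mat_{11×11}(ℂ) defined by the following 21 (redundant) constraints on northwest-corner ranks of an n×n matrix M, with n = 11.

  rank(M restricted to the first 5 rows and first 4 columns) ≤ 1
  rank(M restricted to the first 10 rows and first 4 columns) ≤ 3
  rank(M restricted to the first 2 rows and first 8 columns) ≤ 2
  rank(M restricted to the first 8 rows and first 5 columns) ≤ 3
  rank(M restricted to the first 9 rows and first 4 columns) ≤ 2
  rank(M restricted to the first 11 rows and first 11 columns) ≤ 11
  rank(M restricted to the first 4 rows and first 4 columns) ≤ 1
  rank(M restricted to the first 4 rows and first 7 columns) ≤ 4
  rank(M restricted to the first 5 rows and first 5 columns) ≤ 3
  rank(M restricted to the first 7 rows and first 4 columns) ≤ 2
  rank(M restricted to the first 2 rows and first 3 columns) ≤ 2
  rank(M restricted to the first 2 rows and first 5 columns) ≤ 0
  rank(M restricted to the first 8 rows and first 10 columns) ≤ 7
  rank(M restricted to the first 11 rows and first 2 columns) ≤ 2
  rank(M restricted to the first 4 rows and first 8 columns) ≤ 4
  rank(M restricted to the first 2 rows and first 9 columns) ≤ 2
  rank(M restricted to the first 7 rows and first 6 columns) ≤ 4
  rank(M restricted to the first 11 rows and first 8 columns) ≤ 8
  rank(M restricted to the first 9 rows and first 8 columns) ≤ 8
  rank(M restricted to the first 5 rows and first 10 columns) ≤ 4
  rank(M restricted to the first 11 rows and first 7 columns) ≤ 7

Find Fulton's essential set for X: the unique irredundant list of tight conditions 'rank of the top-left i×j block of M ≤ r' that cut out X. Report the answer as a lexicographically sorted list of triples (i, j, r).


Propagating the 21 rank bounds to every northwest block:

  i=1: 0, 0, 0, 0, 0, 1, 1, 1, 1, 1, 1
  i=2: 0, 0, 0, 0, 0, 1, 2, 2, 2, 2, 2
  i=3: 1, 1, 1, 1, 1, 2, 3, 3, 3, 3, 3
  i=4: 1, 1, 1, 1, 2, 3, 4, 4, 4, 4, 4
  i=5: 1, 1, 1, 1, 2, 3, 4, 4, 4, 4, 5
  i=6: 1, 2, 2, 2, 3, 4, 5, 5, 5, 5, 6
  i=7: 1, 2, 2, 2, 3, 4, 5, 6, 6, 6, 7
  i=8: 1, 2, 2, 2, 3, 4, 5, 6, 7, 7, 8
  i=9: 1, 2, 2, 2, 3, 4, 5, 6, 7, 8, 9
  i=10: 1, 2, 3, 3, 4, 5, 6, 7, 8, 9, 10
  i=11: 1, 2, 3, 4, 5, 6, 7, 8, 9, 10, 11

so w = (6, 7, 1, 5, 11, 2, 8, 9, 10, 3, 4).

Rothe diagram D(w) (25 cells), 4 SE-corners (essential conditions):

[(2, 5, 0), (5, 4, 1), (5, 10, 4), (9, 4, 2)]


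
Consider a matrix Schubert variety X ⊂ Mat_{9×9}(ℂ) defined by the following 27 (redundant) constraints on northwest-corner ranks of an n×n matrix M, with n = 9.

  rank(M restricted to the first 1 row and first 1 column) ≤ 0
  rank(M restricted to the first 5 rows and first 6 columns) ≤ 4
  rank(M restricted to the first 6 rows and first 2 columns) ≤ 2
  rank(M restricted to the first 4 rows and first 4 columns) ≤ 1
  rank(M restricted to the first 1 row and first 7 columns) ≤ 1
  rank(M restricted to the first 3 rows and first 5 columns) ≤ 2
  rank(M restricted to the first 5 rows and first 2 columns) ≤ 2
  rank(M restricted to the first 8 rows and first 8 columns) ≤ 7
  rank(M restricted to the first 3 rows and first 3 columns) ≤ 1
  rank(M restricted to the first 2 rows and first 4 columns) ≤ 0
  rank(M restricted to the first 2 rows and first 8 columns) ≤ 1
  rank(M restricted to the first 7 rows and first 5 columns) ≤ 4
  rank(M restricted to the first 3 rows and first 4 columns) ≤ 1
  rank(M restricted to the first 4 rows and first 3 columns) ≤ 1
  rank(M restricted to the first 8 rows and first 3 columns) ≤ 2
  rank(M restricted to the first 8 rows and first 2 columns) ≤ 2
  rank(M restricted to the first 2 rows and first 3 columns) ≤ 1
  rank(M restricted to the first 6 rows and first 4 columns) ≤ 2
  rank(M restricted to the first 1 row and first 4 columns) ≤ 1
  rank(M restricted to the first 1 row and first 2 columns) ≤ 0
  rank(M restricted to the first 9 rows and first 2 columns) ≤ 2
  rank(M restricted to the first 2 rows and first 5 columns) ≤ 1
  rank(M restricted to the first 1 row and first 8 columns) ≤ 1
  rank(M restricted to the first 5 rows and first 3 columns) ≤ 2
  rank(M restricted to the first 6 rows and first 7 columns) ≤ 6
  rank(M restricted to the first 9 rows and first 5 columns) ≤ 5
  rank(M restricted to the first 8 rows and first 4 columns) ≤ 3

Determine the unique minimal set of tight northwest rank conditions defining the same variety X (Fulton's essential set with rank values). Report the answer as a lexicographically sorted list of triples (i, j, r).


The tightest implied rank at each (i,j), from the 27 conditions:

  0  0  0  0  1  1  1  1  1
  0  0  0  0  1  1  1  1  2
  1  1  1  1  2  2  2  2  3
  1  1  1  1  2  3  3  3  4
  1  2  2  2  3  4  4  4  5
  1  2  2  2  3  4  5  5  6
  1  2  2  3  4  5  6  6  7
  1  2  2  3  4  5  6  7  8
  1  2  3  4  5  6  7  8  9

giving w = (5, 9, 1, 6, 2, 7, 4, 8, 3) via Δ²R.

5 SE-corners of the 18-cell Rothe diagram give Ess(w):

[(2, 4, 0), (2, 8, 1), (4, 4, 1), (6, 4, 2), (8, 3, 2)]


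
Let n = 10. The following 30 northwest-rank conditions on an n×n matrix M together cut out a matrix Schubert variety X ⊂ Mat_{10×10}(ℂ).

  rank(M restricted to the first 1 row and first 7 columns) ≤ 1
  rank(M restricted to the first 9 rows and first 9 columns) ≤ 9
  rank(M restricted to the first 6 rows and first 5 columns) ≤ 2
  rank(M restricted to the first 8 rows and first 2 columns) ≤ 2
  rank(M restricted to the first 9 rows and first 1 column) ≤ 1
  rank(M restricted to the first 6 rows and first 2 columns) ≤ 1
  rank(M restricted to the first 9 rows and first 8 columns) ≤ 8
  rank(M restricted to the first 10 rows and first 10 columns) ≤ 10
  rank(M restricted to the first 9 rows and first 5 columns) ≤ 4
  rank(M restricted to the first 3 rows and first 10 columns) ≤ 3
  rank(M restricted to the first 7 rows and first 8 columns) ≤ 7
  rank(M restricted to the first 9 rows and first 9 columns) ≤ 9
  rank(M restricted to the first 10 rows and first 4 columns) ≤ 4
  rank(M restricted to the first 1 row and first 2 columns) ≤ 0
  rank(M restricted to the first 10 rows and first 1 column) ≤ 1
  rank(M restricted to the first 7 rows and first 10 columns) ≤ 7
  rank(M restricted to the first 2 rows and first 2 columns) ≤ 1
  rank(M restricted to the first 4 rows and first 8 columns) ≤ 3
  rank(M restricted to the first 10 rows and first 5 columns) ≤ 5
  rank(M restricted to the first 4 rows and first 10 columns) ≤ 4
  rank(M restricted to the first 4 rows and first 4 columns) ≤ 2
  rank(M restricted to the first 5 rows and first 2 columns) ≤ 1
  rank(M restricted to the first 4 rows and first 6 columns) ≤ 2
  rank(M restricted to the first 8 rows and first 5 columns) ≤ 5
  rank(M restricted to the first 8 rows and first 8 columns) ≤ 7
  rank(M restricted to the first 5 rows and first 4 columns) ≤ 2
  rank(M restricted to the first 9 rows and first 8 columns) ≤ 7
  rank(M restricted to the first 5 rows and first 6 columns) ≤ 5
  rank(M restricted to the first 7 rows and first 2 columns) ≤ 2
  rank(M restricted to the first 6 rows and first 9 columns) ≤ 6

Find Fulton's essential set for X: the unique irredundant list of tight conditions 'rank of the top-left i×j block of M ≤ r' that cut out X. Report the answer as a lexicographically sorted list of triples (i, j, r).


Recovering R(i,j) via the rank-extension bound from the 30 conditions:

  i=1: 0  0  1  1  1  1  1  1  1  1
  i=2: 1  1  2  2  2  2  2  2  2  2
  i=3: 1  1  2  2  2  2  3  3  3  3
  i=4: 1  1  2  2  2  2  3  3  4  4
  i=5: 1  1  2  2  2  3  4  4  5  5
  i=6: 1  1  2  2  2  3  4  5  6  6
  i=7: 1  2  3  3  3  4  5  6  7  7
  i=8: 1  2  3  4  4  5  6  7  8  8
  i=9: 1  2  3  4  4  5  6  7  8  9
  i=10: 1  2  3  4  5  6  7  8  9  10

so w = (3, 1, 7, 9, 6, 8, 2, 4, 10, 5).

|D(w)|=18, |Ess(w)|=6:

[(1, 2, 0), (4, 6, 2), (4, 8, 3), (6, 2, 1), (6, 5, 2), (9, 5, 4)]


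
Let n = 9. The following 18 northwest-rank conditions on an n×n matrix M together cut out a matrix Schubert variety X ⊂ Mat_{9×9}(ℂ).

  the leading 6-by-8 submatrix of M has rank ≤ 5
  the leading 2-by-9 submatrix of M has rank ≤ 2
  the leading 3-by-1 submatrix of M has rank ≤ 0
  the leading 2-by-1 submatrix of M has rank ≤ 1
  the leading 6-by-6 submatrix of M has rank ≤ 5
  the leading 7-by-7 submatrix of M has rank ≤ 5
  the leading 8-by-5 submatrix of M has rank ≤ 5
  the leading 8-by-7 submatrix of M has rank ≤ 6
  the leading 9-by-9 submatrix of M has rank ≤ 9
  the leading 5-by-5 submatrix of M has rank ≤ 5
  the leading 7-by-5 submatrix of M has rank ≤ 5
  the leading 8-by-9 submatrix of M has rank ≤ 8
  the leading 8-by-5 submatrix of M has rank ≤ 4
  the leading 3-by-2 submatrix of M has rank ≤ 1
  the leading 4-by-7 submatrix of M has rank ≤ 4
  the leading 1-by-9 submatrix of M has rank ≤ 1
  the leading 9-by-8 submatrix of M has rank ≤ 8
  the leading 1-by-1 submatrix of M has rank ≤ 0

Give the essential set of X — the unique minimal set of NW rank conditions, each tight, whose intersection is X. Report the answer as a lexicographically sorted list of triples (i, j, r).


Reconstructing r_w from the 18 given conditions:

  0, 1, 1, 1, 1, 1, 1, 1, 1
  0, 1, 2, 2, 2, 2, 2, 2, 2
  0, 1, 2, 3, 3, 3, 3, 3, 3
  1, 2, 3, 4, 4, 4, 4, 4, 4
  1, 2, 3, 4, 4, 5, 5, 5, 5
  1, 2, 3, 4, 4, 5, 5, 5, 6
  1, 2, 3, 4, 4, 5, 5, 6, 7
  1, 2, 3, 4, 4, 5, 6, 7, 8
  1, 2, 3, 4, 5, 6, 7, 8, 9

the unique w with this rank table is (2, 3, 4, 1, 6, 9, 8, 7, 5).

ℓ(w)=10; the 4 essential cells (i,j,r):

[(3, 1, 0), (6, 8, 5), (7, 7, 5), (8, 5, 4)]


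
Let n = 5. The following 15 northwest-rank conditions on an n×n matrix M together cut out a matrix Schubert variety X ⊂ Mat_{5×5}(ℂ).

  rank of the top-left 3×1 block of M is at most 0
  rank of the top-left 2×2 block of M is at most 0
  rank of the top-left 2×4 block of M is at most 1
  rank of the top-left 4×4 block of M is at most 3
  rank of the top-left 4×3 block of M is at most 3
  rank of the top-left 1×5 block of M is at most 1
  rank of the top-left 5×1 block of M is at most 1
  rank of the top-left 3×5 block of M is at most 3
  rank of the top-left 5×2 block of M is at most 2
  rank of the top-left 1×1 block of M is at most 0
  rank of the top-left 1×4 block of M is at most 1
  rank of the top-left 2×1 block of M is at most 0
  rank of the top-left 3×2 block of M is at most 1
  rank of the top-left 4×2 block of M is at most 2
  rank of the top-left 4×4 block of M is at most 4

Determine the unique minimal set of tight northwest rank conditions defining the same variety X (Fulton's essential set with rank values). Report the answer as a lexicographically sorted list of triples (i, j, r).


The tightest implied rank at each (i,j), from the 15 conditions:

  i=1: 0 0 1 1 1
  i=2: 0 0 1 1 2
  i=3: 0 1 2 2 3
  i=4: 1 2 3 3 4
  i=5: 1 2 3 4 5

the unique w with this rank table is (3, 5, 2, 1, 4).

D(w) has 6 cells with 3 SE-corners; essential set:

[(2, 2, 0), (2, 4, 1), (3, 1, 0)]


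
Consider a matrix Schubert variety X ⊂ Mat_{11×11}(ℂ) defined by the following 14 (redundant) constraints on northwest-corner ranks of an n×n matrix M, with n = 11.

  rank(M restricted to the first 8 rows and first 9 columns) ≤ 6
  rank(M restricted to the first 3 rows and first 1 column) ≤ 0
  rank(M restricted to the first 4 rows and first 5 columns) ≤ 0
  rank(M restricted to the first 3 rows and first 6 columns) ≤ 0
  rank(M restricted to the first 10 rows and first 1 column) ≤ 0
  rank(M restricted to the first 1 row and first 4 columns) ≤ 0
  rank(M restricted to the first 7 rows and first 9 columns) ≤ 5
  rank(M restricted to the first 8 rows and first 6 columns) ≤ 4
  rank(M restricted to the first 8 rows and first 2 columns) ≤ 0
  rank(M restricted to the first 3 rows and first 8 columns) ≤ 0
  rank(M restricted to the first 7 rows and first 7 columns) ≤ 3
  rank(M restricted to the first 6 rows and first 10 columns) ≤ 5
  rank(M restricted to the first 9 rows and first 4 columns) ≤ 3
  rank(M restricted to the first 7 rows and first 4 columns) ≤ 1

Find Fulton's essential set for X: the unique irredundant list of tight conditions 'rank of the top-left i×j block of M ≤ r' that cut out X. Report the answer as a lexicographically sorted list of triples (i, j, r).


Recovering R(i,j) via the rank-extension bound from the 14 conditions:

  R[1]: 0  0  0  0  0  0  0  0  1  1  1
  R[2]: 0  0  0  0  0  0  0  0  1  2  2
  R[3]: 0  0  0  0  0  0  0  0  1  2  3
  R[4]: 0  0  0  0  0  1  1  1  2  3  4
  R[5]: 0  0  1  1  1  2  2  2  3  4  5
  R[6]: 0  0  1  1  2  3  3  3  4  5  6
  R[7]: 0  0  1  1  2  3  3  4  5  6  7
  R[8]: 0  0  1  2  3  4  4  5  6  7  8
  R[9]: 0  1  2  3  4  5  5  6  7  8  9
  R[10]: 0  1  2  3  4  5  6  7  8  9  10
  R[11]: 1  2  3  4  5  6  7  8  9  10  11

the unique w with this rank table is (9, 10, 11, 6, 3, 5, 8, 4, 2, 7, 1).

D(w) has 42 cells with 6 SE-corners; essential set:

[(3, 8, 0), (4, 5, 0), (7, 4, 1), (7, 7, 3), (8, 2, 0), (10, 1, 0)]


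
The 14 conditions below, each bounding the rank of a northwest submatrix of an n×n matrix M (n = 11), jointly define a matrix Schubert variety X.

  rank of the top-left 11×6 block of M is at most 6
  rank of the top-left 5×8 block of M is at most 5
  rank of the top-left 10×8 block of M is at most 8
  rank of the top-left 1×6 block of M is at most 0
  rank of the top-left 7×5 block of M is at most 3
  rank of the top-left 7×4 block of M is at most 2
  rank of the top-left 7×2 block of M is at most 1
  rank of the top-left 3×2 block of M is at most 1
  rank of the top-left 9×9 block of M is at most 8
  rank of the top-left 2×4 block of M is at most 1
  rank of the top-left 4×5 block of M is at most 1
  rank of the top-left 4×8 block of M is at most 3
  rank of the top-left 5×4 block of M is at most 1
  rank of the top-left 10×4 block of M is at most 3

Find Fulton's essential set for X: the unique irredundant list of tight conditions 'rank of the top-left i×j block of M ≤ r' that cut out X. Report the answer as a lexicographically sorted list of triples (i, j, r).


Computing R[i][j] = min implied NW-rank bound (n=11, 14 conditions):

  0  0  0  0  0  0  1  1  1  1  1
  1  1  1  1  1  1  2  2  2  2  2
  1  1  1  1  1  2  3  3  3  3  3
  1  1  1  1  1  2  3  3  4  4  4
  1  1  1  1  2  3  4  4  5  5  5
  1  1  2  2  3  4  5  5  6  6  6
  1  1  2  2  3  4  5  6  7  7  7
  1  2  3  3  4  5  6  7  8  8  8
  1  2  3  3  4  5  6  7  8  9  9
  1  2  3  3  4  5  6  7  8  9  10
  1  2  3  4  5  6  7  8  9  10  11

the unique w with this rank table is (7, 1, 6, 9, 5, 3, 8, 2, 10, 11, 4).

Rothe diagram D(w) (23 cells), 7 SE-corners (essential conditions):

[(1, 6, 0), (4, 5, 1), (4, 8, 3), (5, 4, 1), (7, 2, 1), (7, 4, 2), (10, 4, 3)]


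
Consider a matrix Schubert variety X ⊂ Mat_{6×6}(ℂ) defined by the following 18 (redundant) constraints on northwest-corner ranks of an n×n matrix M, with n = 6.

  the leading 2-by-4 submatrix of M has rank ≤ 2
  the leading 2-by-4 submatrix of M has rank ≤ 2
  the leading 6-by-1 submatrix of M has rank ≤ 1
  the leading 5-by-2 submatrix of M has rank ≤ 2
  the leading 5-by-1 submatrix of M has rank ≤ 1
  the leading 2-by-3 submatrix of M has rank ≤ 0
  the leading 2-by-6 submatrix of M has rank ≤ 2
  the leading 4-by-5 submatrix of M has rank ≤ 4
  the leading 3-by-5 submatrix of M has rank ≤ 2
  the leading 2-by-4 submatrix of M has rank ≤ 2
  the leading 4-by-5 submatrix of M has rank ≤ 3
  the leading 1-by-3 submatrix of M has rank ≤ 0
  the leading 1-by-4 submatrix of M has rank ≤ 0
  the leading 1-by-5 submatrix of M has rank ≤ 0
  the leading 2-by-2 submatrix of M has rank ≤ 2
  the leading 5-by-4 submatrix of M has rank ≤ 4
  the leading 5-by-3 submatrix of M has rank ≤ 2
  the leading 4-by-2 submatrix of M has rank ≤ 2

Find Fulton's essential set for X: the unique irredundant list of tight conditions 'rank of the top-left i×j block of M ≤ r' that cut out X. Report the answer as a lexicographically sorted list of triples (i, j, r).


Rank table r_w(6×6) implied by the 18 constraints:

  i=1: 0 0 0 0 0 1
  i=2: 0 0 0 1 1 2
  i=3: 1 1 1 2 2 3
  i=4: 1 2 2 3 3 4
  i=5: 1 2 2 3 4 5
  i=6: 1 2 3 4 5 6

so w = (6, 4, 1, 2, 5, 3).

|D(w)|=9, |Ess(w)|=3:

[(1, 5, 0), (2, 3, 0), (5, 3, 2)]


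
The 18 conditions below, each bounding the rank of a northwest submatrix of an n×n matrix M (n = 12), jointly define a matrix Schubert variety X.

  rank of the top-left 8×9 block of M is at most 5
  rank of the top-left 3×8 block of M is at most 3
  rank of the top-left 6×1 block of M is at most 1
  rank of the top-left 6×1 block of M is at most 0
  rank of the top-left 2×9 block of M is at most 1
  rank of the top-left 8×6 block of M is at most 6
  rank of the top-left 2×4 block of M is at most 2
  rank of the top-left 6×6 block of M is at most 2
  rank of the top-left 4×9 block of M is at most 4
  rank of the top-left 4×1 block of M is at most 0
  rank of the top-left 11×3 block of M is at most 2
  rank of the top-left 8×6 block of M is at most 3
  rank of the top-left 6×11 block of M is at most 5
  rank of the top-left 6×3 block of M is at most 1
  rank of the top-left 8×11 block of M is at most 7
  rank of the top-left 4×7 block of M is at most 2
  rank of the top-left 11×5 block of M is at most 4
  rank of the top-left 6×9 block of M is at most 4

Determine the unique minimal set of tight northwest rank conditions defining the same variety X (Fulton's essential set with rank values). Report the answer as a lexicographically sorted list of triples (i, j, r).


Rank table r_w(12×12) implied by the 18 constraints:

  i=1: 0  1  1  1  1  1  1  1  1  1  1  1
  i=2: 0  1  1  1  1  1  1  1  1  2  2  2
  i=3: 0  1  1  2  2  2  2  2  2  3  3  3
  i=4: 0  1  1  2  2  2  2  3  3  4  4  4
  i=5: 0  1  1  2  2  2  3  4  4  5  5  5
  i=6: 0  1  1  2  2  2  3  4  4  5  5  6
  i=7: 1  2  2  3  3  3  4  5  5  6  6  7
  i=8: 1  2  2  3  3  3  4  5  5  6  7  8
  i=9: 1  2  2  3  4  4  5  6  6  7  8  9
  i=10: 1  2  2  3  4  5  6  7  7  8  9  10
  i=11: 1  2  2  3  4  5  6  7  8  9  10  11
  i=12: 1  2  3  4  5  6  7  8  9  10  11  12

second differences of R give the permutation w = (2, 10, 4, 8, 7, 12, 1, 11, 5, 6, 9, 3).

ℓ(w)=33; the 10 essential cells (i,j,r):

[(2, 9, 1), (4, 7, 2), (6, 1, 0), (6, 3, 1), (6, 6, 2), (6, 9, 4), (6, 11, 5), (8, 6, 3), (8, 9, 5), (11, 3, 2)]


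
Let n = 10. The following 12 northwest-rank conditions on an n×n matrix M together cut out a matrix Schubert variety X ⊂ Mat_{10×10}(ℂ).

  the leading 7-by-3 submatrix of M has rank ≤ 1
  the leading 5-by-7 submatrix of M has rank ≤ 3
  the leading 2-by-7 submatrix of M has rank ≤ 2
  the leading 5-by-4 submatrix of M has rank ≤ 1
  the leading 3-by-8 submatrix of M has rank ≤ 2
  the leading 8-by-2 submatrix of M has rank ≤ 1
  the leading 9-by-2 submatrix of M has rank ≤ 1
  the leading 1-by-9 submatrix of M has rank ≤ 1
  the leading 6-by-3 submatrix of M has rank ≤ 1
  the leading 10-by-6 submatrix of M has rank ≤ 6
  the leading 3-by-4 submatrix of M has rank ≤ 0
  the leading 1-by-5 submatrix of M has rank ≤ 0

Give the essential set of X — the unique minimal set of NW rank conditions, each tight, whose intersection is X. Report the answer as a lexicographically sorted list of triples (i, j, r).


Computing R[i][j] = min implied NW-rank bound (n=10, 12 conditions):

  0  0  0  0  0  1  1  1  1  1
  0  0  0  0  1  2  2  2  2  2
  0  0  0  0  1  2  2  2  3  3
  1  1  1  1  2  3  3  3  4  4
  1  1  1  1  2  3  3  4  5  5
  1  1  1  2  3  4  4  5  6  6
  1  1  1  2  3  4  5  6  7  7
  1  1  2  3  4  5  6  7  8  8
  1  1  2  3  4  5  6  7  8  9
  1  2  3  4  5  6  7  8  9  10

giving w = (6, 5, 9, 1, 8, 4, 7, 3, 10, 2) via Δ²R.

|D(w)|=25, |Ess(w)|=7:

[(1, 5, 0), (3, 4, 0), (3, 8, 2), (5, 4, 1), (5, 7, 3), (7, 3, 1), (9, 2, 1)]


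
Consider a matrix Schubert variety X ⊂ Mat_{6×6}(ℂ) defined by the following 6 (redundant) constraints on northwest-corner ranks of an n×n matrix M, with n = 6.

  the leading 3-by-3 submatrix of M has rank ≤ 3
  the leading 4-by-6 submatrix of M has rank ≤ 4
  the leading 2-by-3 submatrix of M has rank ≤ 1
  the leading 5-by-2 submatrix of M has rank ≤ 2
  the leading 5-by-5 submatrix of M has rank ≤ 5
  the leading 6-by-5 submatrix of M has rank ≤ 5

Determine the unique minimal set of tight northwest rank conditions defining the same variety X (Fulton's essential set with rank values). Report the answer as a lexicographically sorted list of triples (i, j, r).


Propagating the 6 rank bounds to every northwest block:

  R[1]: 1 | 1 | 1 | 1 | 1 | 1
  R[2]: 1 | 1 | 1 | 2 | 2 | 2
  R[3]: 1 | 2 | 2 | 3 | 3 | 3
  R[4]: 1 | 2 | 3 | 4 | 4 | 4
  R[5]: 1 | 2 | 3 | 4 | 5 | 5
  R[6]: 1 | 2 | 3 | 4 | 5 | 6

so w = (1, 4, 2, 3, 5, 6).

1 SE-corner of the 2-cell Rothe diagram gives Ess(w):

[(2, 3, 1)]


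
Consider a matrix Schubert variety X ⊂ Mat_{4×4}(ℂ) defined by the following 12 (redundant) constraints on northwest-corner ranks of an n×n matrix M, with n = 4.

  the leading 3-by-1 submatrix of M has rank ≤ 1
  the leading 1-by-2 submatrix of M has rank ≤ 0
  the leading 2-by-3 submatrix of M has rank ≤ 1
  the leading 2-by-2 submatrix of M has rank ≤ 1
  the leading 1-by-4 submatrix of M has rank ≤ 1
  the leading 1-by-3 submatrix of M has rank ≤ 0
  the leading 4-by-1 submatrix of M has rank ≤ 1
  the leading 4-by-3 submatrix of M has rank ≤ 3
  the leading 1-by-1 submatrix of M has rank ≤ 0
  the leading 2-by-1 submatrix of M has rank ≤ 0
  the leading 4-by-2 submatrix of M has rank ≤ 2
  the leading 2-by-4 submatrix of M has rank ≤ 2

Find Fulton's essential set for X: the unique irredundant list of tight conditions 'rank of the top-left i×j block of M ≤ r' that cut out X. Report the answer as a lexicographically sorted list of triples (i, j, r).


Recovering R(i,j) via the rank-extension bound from the 12 conditions:

  row 1: 0, 0, 0, 1
  row 2: 0, 1, 1, 2
  row 3: 1, 2, 2, 3
  row 4: 1, 2, 3, 4

hence w(1..4) = (4, 2, 1, 3).

Fulton essential set (2 of the 4 Rothe cells):

[(1, 3, 0), (2, 1, 0)]


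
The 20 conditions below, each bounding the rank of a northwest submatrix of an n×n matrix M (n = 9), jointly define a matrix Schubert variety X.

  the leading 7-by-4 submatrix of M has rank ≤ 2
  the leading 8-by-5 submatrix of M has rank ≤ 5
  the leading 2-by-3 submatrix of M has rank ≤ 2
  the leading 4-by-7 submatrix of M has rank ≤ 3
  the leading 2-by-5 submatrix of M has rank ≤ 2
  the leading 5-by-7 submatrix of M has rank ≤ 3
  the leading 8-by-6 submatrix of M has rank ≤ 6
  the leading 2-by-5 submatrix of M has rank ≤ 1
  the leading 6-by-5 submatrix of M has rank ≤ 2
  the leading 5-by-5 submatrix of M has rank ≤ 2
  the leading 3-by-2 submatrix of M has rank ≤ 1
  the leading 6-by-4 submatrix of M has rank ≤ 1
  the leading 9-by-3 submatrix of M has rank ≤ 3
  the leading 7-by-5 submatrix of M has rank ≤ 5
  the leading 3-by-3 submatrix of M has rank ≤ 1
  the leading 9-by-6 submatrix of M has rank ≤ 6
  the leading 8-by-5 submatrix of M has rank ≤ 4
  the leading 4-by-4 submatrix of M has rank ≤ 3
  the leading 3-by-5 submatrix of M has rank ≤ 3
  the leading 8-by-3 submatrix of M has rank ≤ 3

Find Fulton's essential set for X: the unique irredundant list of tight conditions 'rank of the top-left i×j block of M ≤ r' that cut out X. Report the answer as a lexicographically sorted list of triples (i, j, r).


Reconstructing r_w from the 20 given conditions:

  R[1]: 1 | 1 | 1 | 1 | 1 | 1 | 1 | 1 | 1
  R[2]: 1 | 1 | 1 | 1 | 1 | 2 | 2 | 2 | 2
  R[3]: 1 | 1 | 1 | 1 | 2 | 3 | 3 | 3 | 3
  R[4]: 1 | 1 | 1 | 1 | 2 | 3 | 3 | 4 | 4
  R[5]: 1 | 1 | 1 | 1 | 2 | 3 | 3 | 4 | 5
  R[6]: 1 | 1 | 1 | 1 | 2 | 3 | 4 | 5 | 6
  R[7]: 1 | 2 | 2 | 2 | 3 | 4 | 5 | 6 | 7
  R[8]: 1 | 2 | 3 | 3 | 4 | 5 | 6 | 7 | 8
  R[9]: 1 | 2 | 3 | 4 | 5 | 6 | 7 | 8 | 9

reading off 1-entries of Δ²R: w = (1, 6, 5, 8, 9, 7, 2, 3, 4).

ℓ(w)=18; the 3 essential cells (i,j,r):

[(2, 5, 1), (5, 7, 3), (6, 4, 1)]


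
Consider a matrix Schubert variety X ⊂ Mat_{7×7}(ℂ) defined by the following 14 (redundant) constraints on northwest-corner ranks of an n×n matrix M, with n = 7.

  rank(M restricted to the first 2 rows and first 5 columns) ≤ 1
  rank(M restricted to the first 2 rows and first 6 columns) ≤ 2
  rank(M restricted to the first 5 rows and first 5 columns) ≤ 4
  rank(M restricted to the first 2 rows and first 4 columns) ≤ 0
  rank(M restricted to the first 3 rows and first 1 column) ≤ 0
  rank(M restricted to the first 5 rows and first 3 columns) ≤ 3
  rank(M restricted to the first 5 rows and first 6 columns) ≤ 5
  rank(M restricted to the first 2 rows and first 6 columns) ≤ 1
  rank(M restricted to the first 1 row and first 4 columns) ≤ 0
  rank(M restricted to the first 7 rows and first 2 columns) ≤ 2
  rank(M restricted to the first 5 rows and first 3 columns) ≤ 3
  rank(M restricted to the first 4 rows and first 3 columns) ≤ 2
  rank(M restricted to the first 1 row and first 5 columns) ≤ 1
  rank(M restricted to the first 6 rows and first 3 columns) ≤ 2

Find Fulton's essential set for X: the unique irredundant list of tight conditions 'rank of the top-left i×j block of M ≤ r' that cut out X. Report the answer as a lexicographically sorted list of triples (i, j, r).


Rank table r_w(7×7) implied by the 14 constraints:

  i=1: 0 | 0 | 0 | 0 | 1 | 1 | 1
  i=2: 0 | 0 | 0 | 0 | 1 | 1 | 2
  i=3: 0 | 1 | 1 | 1 | 2 | 2 | 3
  i=4: 1 | 2 | 2 | 2 | 3 | 3 | 4
  i=5: 1 | 2 | 2 | 3 | 4 | 4 | 5
  i=6: 1 | 2 | 2 | 3 | 4 | 5 | 6
  i=7: 1 | 2 | 3 | 4 | 5 | 6 | 7

second differences of R give the permutation w = (5, 7, 2, 1, 4, 6, 3).

D(w) has 12 cells with 4 SE-corners; essential set:

[(2, 4, 0), (2, 6, 1), (3, 1, 0), (6, 3, 2)]


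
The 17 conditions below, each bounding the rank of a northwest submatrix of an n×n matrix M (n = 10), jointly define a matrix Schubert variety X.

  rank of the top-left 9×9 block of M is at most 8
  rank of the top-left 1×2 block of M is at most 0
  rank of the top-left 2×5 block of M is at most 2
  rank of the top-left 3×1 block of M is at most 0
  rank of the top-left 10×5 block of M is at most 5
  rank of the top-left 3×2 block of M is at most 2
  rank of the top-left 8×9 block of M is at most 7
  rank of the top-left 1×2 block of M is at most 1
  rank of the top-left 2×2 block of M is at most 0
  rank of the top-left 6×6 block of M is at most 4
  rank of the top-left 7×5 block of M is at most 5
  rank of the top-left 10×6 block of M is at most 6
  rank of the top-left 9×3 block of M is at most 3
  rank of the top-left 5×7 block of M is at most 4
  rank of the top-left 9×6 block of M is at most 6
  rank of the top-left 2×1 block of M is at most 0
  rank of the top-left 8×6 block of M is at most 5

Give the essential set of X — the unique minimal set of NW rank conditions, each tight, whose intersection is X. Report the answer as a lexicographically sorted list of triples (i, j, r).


Reconstructing r_w from the 17 given conditions:

  0, 0, 1, 1, 1, 1, 1, 1, 1, 1
  0, 0, 1, 2, 2, 2, 2, 2, 2, 2
  0, 1, 2, 3, 3, 3, 3, 3, 3, 3
  1, 2, 3, 4, 4, 4, 4, 4, 4, 4
  1, 2, 3, 4, 4, 4, 4, 5, 5, 5
  1, 2, 3, 4, 4, 4, 5, 6, 6, 6
  1, 2, 3, 4, 5, 5, 6, 7, 7, 7
  1, 2, 3, 4, 5, 5, 6, 7, 7, 8
  1, 2, 3, 4, 5, 6, 7, 8, 8, 9
  1, 2, 3, 4, 5, 6, 7, 8, 9, 10

so w = (3, 4, 2, 1, 8, 7, 5, 10, 6, 9).

D(w) has 12 cells with 6 SE-corners; essential set:

[(2, 2, 0), (3, 1, 0), (5, 7, 4), (6, 6, 4), (8, 6, 5), (8, 9, 7)]


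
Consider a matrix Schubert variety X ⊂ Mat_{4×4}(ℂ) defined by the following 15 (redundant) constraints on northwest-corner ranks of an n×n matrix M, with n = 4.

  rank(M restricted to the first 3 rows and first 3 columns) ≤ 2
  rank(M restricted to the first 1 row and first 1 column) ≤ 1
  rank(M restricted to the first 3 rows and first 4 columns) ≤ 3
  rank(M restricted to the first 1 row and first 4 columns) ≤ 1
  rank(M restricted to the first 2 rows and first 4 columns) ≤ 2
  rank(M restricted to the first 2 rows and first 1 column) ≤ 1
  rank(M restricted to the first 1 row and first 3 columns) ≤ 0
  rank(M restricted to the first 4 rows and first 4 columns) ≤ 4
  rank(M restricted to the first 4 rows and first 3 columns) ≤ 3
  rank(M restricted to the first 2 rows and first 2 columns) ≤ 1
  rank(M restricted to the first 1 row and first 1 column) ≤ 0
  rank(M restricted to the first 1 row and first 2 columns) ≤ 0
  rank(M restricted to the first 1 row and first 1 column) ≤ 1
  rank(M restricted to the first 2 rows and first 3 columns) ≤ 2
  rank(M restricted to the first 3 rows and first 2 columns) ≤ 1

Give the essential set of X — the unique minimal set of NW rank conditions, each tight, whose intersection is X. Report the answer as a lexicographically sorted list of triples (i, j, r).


Rank table r_w(4×4) implied by the 15 constraints:

  R[1]: 0, 0, 0, 1
  R[2]: 1, 1, 1, 2
  R[3]: 1, 1, 2, 3
  R[4]: 1, 2, 3, 4

the unique w with this rank table is (4, 1, 3, 2).

|D(w)|=4, |Ess(w)|=2:

[(1, 3, 0), (3, 2, 1)]


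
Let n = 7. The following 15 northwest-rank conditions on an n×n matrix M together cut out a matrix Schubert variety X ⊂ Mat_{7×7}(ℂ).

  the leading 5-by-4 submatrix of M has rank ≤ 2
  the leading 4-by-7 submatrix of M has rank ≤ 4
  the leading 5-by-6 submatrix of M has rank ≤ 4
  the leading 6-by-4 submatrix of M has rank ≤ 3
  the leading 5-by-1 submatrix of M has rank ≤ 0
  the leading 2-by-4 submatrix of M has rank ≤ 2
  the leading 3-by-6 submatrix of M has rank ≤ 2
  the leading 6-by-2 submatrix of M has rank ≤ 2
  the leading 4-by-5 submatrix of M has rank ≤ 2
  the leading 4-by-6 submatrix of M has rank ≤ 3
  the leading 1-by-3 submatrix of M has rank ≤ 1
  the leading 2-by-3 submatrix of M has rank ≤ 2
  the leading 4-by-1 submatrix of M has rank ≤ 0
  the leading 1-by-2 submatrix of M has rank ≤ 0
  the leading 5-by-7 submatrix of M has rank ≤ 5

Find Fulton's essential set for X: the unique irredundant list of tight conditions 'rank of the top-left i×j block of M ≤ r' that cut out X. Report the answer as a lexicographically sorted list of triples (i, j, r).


Rank table r_w(7×7) implied by the 15 constraints:

  i=1: 0 | 0 | 1 | 1 | 1 | 1 | 1
  i=2: 0 | 1 | 2 | 2 | 2 | 2 | 2
  i=3: 0 | 1 | 2 | 2 | 2 | 2 | 3
  i=4: 0 | 1 | 2 | 2 | 2 | 3 | 4
  i=5: 0 | 1 | 2 | 2 | 3 | 4 | 5
  i=6: 1 | 2 | 3 | 3 | 4 | 5 | 6
  i=7: 1 | 2 | 3 | 4 | 5 | 6 | 7

reading off 1-entries of Δ²R: w = (3, 2, 7, 6, 5, 1, 4).

|D(w)|=12, |Ess(w)|=5:

[(1, 2, 0), (3, 6, 2), (4, 5, 2), (5, 1, 0), (5, 4, 2)]


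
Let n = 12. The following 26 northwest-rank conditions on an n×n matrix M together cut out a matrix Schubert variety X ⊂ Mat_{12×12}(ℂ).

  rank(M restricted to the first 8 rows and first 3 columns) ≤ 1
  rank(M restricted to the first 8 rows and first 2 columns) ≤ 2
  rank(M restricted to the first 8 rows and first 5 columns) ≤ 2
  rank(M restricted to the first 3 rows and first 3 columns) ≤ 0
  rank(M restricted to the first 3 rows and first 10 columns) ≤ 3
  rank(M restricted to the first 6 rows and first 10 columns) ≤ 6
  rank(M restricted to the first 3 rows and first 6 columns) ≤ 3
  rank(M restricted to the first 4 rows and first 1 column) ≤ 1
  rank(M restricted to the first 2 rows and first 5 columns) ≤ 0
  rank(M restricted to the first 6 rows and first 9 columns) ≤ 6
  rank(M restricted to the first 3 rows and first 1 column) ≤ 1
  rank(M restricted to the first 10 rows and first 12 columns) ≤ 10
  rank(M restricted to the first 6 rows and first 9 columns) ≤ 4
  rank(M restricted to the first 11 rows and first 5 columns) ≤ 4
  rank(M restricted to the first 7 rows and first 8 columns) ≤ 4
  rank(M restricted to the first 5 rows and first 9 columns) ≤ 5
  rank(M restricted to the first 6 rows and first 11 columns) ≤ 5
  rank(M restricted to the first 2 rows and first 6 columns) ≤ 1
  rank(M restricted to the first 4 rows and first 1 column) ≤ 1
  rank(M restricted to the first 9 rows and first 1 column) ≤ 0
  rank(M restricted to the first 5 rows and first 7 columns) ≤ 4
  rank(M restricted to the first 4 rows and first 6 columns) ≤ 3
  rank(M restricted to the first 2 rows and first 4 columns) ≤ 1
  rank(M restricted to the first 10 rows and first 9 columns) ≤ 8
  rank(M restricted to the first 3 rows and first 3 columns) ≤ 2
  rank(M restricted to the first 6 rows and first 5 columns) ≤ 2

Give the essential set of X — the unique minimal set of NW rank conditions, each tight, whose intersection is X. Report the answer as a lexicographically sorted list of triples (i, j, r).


Recovering R(i,j) via the rank-extension bound from the 26 conditions:

  0  0  0  0  0  1  1  1  1  1  1  1
  0  0  0  0  0  1  2  2  2  2  2  2
  0  0  0  1  1  2  3  3  3  3  3  3
  0  1  1  2  2  3  4  4  4  4  4  4
  0  1  1  2  2  3  4  4  4  5  5  5
  0  1  1  2  2  3  4  4  4  5  5  6
  0  1  1  2  2  3  4  4  5  6  6  7
  0  1  1  2  2  3  4  5  6  7  7  8
  0  1  2  3  3  4  5  6  7  8  8  9
  1  2  3  4  4  5  6  7  8  9  9  10
  1  2  3  4  4  5  6  7  8  9  10  11
  1  2  3  4  5  6  7  8  9  10  11  12

so w = (6, 7, 4, 2, 10, 12, 9, 8, 3, 1, 11, 5).

|D(w)|=34, |Ess(w)|=9:

[(2, 5, 0), (3, 3, 0), (6, 9, 4), (6, 11, 5), (7, 8, 4), (8, 3, 1), (8, 5, 2), (9, 1, 0), (11, 5, 4)]


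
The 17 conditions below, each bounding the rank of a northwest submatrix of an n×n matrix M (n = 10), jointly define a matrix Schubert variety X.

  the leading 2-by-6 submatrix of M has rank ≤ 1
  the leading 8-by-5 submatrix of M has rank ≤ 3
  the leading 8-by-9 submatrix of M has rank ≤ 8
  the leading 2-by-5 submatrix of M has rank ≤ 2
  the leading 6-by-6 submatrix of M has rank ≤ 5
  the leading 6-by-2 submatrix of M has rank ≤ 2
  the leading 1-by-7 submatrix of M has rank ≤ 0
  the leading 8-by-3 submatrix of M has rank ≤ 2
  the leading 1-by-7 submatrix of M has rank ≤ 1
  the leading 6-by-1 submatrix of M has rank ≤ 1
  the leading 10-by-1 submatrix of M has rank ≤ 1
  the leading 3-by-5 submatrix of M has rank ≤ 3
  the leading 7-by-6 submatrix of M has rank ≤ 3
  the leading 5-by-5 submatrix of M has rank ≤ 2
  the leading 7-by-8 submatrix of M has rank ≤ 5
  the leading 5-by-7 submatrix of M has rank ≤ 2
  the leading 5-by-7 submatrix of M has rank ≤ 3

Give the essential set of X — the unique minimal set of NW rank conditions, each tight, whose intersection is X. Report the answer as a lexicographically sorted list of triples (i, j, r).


Reconstructing r_w from the 17 given conditions:

  i=1: 0  0  0  0  0  0  0  1  1  1
  i=2: 1  1  1  1  1  1  1  2  2  2
  i=3: 1  2  2  2  2  2  2  3  3  3
  i=4: 1  2  2  2  2  2  2  3  4  4
  i=5: 1  2  2  2  2  2  2  3  4  5
  i=6: 1  2  2  3  3  3  3  4  5  6
  i=7: 1  2  2  3  3  3  4  5  6  7
  i=8: 1  2  2  3  3  4  5  6  7  8
  i=9: 1  2  3  4  4  5  6  7  8  9
  i=10: 1  2  3  4  5  6  7  8  9  10

reading off 1-entries of Δ²R: w = (8, 1, 2, 9, 10, 4, 7, 6, 3, 5).

Fulton essential set (5 of the 23 Rothe cells):

[(1, 7, 0), (5, 7, 2), (7, 6, 3), (8, 3, 2), (8, 5, 3)]


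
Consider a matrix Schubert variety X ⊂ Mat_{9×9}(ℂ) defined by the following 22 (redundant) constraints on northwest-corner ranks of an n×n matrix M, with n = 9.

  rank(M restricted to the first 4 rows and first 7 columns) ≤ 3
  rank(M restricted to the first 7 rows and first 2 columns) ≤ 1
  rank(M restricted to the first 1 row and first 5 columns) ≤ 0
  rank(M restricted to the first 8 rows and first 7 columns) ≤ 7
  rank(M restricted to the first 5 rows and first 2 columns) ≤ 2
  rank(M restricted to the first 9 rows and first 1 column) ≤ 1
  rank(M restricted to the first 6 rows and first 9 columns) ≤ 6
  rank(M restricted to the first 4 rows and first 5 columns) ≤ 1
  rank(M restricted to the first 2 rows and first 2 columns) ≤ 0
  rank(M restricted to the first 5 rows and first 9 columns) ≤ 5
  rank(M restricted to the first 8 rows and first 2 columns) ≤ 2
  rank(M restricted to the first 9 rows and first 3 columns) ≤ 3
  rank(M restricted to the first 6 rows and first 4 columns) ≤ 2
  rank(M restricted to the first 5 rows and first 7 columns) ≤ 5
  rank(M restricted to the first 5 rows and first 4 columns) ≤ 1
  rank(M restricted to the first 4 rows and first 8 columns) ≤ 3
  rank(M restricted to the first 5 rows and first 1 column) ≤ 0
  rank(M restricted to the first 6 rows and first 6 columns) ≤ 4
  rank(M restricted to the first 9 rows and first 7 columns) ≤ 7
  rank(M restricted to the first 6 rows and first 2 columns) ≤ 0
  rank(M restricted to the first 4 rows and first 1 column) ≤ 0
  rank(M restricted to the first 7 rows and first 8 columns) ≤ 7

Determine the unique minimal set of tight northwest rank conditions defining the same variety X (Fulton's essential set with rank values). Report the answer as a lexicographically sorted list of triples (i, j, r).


Rank table r_w(9×9) implied by the 22 constraints:

  0, 0, 0, 0, 0, 1, 1, 1, 1
  0, 0, 1, 1, 1, 2, 2, 2, 2
  0, 0, 1, 1, 1, 2, 3, 3, 3
  0, 0, 1, 1, 1, 2, 3, 3, 4
  0, 0, 1, 1, 2, 3, 4, 4, 5
  0, 0, 1, 2, 3, 4, 5, 5, 6
  1, 1, 2, 3, 4, 5, 6, 6, 7
  1, 2, 3, 4, 5, 6, 7, 7, 8
  1, 2, 3, 4, 5, 6, 7, 8, 9

reading off 1-entries of Δ²R: w = (6, 3, 7, 9, 5, 4, 1, 2, 8).

Rothe diagram D(w) (21 cells), 5 SE-corners (essential conditions):

[(1, 5, 0), (4, 5, 1), (4, 8, 3), (5, 4, 1), (6, 2, 0)]


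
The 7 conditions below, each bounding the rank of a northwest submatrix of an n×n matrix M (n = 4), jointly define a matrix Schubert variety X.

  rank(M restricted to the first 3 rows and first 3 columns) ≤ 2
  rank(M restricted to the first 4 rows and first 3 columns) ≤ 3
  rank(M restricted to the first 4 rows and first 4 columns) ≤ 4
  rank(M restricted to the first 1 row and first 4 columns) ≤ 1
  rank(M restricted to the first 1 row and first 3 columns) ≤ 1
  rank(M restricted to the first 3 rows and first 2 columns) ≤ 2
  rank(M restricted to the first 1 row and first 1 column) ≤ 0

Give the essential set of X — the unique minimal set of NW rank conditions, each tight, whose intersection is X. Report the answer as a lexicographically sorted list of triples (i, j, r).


Rank table r_w(4×4) implied by the 7 constraints:

  0 1 1 1
  1 2 2 2
  1 2 2 3
  1 2 3 4

the unique w with this rank table is (2, 1, 4, 3).

D(w) has 2 cells with 2 SE-corners; essential set:

[(1, 1, 0), (3, 3, 2)]


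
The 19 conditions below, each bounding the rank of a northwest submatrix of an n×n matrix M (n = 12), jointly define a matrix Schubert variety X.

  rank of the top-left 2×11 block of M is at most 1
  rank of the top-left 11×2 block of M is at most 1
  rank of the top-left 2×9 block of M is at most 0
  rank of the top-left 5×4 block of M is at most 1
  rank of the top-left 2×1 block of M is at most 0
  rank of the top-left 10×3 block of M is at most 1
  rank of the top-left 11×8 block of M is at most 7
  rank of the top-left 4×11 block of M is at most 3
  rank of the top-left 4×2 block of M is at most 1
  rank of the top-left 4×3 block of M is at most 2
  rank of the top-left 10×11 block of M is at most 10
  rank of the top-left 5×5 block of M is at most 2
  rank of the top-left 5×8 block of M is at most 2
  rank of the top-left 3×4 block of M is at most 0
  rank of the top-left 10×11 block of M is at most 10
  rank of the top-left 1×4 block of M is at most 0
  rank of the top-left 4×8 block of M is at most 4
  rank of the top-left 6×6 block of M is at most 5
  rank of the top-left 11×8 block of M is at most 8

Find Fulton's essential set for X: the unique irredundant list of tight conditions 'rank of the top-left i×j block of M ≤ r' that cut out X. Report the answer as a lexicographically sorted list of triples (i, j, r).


Reconstructing r_w from the 19 given conditions:

  row 1: 0  0  0  0  0  0  0  0  0  1  1  1
  row 2: 0  0  0  0  0  0  0  0  0  1  1  2
  row 3: 0  0  0  0  1  1  1  1  1  2  2  3
  row 4: 1  1  1  1  2  2  2  2  2  3  3  4
  row 5: 1  1  1  1  2  2  2  2  3  4  4  5
  row 6: 1  1  1  2  3  3  3  3  4  5  5  6
  row 7: 1  1  1  2  3  4  4  4  5  6  6  7
  row 8: 1  1  1  2  3  4  5  5  6  7  7  8
  row 9: 1  1  1  2  3  4  5  6  7  8  8  9
  row 10: 1  1  1  2  3  4  5  6  7  8  9  10
  row 11: 1  1  2  3  4  5  6  7  8  9  10  11
  row 12: 1  2  3  4  5  6  7  8  9  10  11  12

reading off 1-entries of Δ²R: w = (10, 12, 5, 1, 9, 4, 6, 7, 8, 11, 3, 2).

Rothe diagram D(w) (40 cells), 7 SE-corners (essential conditions):

[(2, 9, 0), (2, 11, 1), (3, 4, 0), (5, 4, 1), (5, 8, 2), (10, 3, 1), (11, 2, 1)]
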